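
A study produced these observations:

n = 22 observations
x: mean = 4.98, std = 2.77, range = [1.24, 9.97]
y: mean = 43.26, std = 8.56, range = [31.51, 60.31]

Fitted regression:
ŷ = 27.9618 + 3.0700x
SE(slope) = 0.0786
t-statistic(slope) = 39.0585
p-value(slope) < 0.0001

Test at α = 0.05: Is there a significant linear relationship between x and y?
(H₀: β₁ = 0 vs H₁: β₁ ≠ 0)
p-value < 0.0001 < α = 0.05, so we reject H₀. The relationship is significant.

Hypothesis test for the slope coefficient:

H₀: β₁ = 0 (no linear relationship)
H₁: β₁ ≠ 0 (linear relationship exists)

Test statistic: t = β̂₁ / SE(β̂₁) = 3.0700 / 0.0786 = 39.0585

The p-value (<0.0001) is the probability, under H₀, of a t-statistic at least as extreme as |t| = 39.0585 (two-sided, df = n − 2 = 20).

Decision rule: reject H₀ if p-value < α.
p-value < 0.0001 < α = 0.05 → reject H₀.

There is sufficient evidence at the 5% significance level to conclude that a linear relationship exists between x and y.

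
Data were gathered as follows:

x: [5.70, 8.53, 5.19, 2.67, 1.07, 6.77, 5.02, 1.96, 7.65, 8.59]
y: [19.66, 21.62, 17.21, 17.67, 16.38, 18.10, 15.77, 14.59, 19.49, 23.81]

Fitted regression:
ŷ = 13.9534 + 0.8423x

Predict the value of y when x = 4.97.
ŷ = 18.1396

Plug x = 4.97 into the fitted line:

ŷ = 13.9534 + 0.8423 × 4.97
ŷ = 13.9534 + 4.1862
ŷ = 18.1396

This is a point prediction; actual observations scatter around it by roughly the residual standard deviation.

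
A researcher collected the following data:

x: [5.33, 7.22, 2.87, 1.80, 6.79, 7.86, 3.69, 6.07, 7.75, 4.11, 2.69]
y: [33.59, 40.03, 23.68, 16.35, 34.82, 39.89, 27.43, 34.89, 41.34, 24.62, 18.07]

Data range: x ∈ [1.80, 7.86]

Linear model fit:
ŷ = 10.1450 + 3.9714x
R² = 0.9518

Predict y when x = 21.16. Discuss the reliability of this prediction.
ŷ = 94.1798 (extrapolation — x = 21.16 lies outside [1.80, 7.86], so reliability is low).

Prediction calculation:
ŷ = 10.1450 + 3.9714 × 21.16
ŷ = 94.1798

Reliability:
- Data range: x ∈ [1.80, 7.86]
- Prediction point: x = 21.16 is 13.30 units above the observed range → this is EXTRAPOLATION, not interpolation

Why that matters here:
- R² describes fit only over the sampled x values; it says nothing about behaviour beyond them
- Real relationships often flatten, saturate, or turn nonlinear at extremes
- The linear relationship may not hold outside the observed range

Report the number if required, but flag clearly that it is an extrapolation.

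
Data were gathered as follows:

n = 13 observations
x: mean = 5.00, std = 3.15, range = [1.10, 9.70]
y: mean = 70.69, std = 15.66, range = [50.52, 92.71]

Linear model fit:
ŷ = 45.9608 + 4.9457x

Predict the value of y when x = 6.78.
ŷ = 79.4926

x = 6.78 lies inside the observed range [1.10, 9.70], so the fitted equation applies directly:

ŷ = 45.9608 + 4.9457 × 6.78
ŷ = 45.9608 + 33.5318
ŷ = 79.4926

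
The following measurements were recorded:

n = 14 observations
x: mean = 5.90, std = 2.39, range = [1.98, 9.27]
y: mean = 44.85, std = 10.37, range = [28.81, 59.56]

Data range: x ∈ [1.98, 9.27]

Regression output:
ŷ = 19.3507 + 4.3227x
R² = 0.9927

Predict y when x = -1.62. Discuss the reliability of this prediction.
ŷ = 12.3479, but this is extrapolation (below the data range [1.98, 9.27]) and may be unreliable.

Prediction calculation:
ŷ = 19.3507 + 4.3227 × (-1.62)
ŷ = 12.3479

Reliability:
- Data range: x ∈ [1.98, 9.27]
- Prediction point: x = -1.62 is 3.60 units below the observed range → this is EXTRAPOLATION, not interpolation

Why that matters here:
- The standard error of prediction grows with (x − x̄)², and x = -1.62 is far from x̄ = 5.90
- R² describes fit only over the sampled x values; it says nothing about behaviour beyond them
- The linear relationship may not hold outside the observed range

A defensible statement: 'if the linear trend continued to x = -1.62, y would be about 12.3479' — the premise is untested.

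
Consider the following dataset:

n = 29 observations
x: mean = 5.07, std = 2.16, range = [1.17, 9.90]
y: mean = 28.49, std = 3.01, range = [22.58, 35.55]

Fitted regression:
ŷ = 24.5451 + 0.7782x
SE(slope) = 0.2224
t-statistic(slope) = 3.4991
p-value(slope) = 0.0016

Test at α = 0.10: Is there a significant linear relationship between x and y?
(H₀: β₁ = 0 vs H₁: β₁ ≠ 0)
Reject H₀: p-value = 0.0016 < α = 0.10. The linear relationship is significant at the 10% level.

Hypothesis test for the slope coefficient:

H₀: β₁ = 0 (no linear relationship)
H₁: β₁ ≠ 0 (linear relationship exists)

Test statistic: t = β̂₁ / SE(β̂₁) = 0.7782 / 0.2224 = 3.4991

p = 0.0016: how often a slope estimate this far from 0 (in SE units) would arise by chance if β₁ were truly 0.

Decision rule: reject H₀ if p-value < α.
p-value = 0.0016 < α = 0.10 → reject H₀.

Conclusion: the linear association between x and y is significant at the 10% level.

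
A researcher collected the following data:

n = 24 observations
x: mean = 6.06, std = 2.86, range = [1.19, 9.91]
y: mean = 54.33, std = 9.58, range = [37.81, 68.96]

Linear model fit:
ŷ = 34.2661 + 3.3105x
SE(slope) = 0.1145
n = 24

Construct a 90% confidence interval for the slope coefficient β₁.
The 90% CI for β₁ is (3.1139, 3.5071)

Confidence interval for the slope:

The 90% CI for β₁ is: β̂₁ ± t*(α/2, n-2) × SE(β̂₁)

Step 1: Find critical t-value
- Confidence level = 0.9
- Degrees of freedom = n - 2 = 24 - 2 = 22
- t*(α/2, 22) = 1.7171

Step 2: Calculate margin of error
Margin = 1.7171 × 0.1145 = 0.1966

Step 3: Construct interval
CI = 3.3105 ± 0.1966
CI = (3.1139, 3.5071)

Interpretation: intervals built this way capture the true β₁ in 90% of repeated samples; here the plausible range for the per-unit effect of x on y is 3.1139 to 3.5071.
Both endpoints are positive, so the data support a genuinely positive slope at this confidence level.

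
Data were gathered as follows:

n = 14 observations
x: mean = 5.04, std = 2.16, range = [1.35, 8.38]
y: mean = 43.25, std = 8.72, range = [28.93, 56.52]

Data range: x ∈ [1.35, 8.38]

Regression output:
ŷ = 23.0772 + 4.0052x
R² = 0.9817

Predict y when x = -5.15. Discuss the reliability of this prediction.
The equation gives ŷ = 2.4504; however x = -5.15 is 6.50 units below the observed range, so this extrapolated value should not be trusted.

Prediction calculation:
ŷ = 23.0772 + 4.0052 × (-5.15)
ŷ = 2.4504

Reliability:
- Data range: x ∈ [1.35, 8.38]
- Prediction point: x = -5.15 is 6.50 units below the observed range → this is EXTRAPOLATION, not interpolation

Why that matters here:
- R² describes fit only over the sampled x values; it says nothing about behaviour beyond them
- The standard error of prediction grows with (x − x̄)², and x = -5.15 is far from x̄ = 5.04
- There are no observations near this x to validate the fitted line there

Report the number if required, but flag clearly that it is an extrapolation.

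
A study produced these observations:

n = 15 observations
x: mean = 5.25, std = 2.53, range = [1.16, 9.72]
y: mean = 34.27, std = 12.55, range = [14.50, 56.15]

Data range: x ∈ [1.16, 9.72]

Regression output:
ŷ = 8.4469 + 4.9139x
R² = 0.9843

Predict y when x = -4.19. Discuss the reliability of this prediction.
ŷ = -12.1423, but this is extrapolation (below the data range [1.16, 9.72]) and may be unreliable.

Prediction calculation:
ŷ = 8.4469 + 4.9139 × (-4.19)
ŷ = -12.1423

Reliability:
- Data range: x ∈ [1.16, 9.72]
- Prediction point: x = -4.19 is 5.35 units below the observed range → this is EXTRAPOLATION, not interpolation

Why that matters here:
- The standard error of prediction grows with (x − x̄)², and x = -4.19 is far from x̄ = 5.25
- R² describes fit only over the sampled x values; it says nothing about behaviour beyond them

Report the number if required, but flag clearly that it is an extrapolation.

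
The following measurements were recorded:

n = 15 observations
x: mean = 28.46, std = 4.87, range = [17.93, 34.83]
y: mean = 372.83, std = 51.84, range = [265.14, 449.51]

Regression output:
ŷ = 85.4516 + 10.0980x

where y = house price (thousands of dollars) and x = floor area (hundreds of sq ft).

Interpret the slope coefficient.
On average, house price is about 10.0980 thousand dollars higher for every extra hundred sq ft of floor area.

The slope β₁ = 10.0980 gives the rate at which the fitted house price changes with floor area.

Interpretation:
- Floor area up by 1 hundred sq ft → predicted house price increases by 10.0980 thousand dollars
- The effect is assumed constant over the observed range of x (linearity)
- The sign (+) gives the direction; the magnitude 10.0980 gives the size of the effect per hundred sq ft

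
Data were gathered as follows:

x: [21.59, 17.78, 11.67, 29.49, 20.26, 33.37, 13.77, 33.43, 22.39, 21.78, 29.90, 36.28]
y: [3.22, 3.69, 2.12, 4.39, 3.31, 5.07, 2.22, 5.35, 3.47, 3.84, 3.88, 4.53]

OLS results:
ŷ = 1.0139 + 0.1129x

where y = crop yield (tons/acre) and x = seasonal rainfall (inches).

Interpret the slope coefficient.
On average, crop yield is about 0.1129 tons/acre higher for every extra inch of rainfall.

The slope coefficient β₁ = 0.1129 represents the marginal effect of rainfall on crop yield.

Interpretation:
- Rainfall up by 1 inch → predicted crop yield increases by 0.1129 tons/acre
- This is a linear approximation: the same per-unit change is assumed across the whole observed x range
- The sign (+) gives the direction; the magnitude 0.1129 gives the size of the effect per inch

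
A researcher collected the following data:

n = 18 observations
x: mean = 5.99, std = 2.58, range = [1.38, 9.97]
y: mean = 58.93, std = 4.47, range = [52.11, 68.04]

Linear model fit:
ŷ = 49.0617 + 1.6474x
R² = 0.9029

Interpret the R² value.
About 90.29% of the variability in y is accounted for by the regression on x (R² = 0.9029) — a strong linear fit.

R² (coefficient of determination) measures the proportion of variance in y explained by the regression model.

Here R² = 0.9029:
- Explained: 90.29% of the variation in y
- Unexplained (residual): 100% − 90.29% = 9.71%
- Rule of thumb (below 0.3 weak; 0.3 to below 0.7 moderate; 0.7 and above strong) → strong

Calculation: R² = 1 − (SS_res / SS_tot), where SS_res is the sum of squared residuals and SS_tot the total sum of squares.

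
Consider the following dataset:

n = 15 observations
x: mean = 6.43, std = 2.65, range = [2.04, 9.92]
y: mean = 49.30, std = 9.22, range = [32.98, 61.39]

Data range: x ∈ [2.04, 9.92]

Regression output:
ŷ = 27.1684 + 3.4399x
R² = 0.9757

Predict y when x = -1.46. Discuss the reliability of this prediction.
ŷ = 22.1461 (extrapolation — x = -1.46 lies outside [2.04, 9.92], so reliability is low).

Prediction calculation:
ŷ = 27.1684 + 3.4399 × (-1.46)
ŷ = 22.1461

Reliability:
- Data range: x ∈ [2.04, 9.92]
- Prediction point: x = -1.46 is 3.50 units below the observed range → this is EXTRAPOLATION, not interpolation

Why that matters here:
- There are no observations near this x to validate the fitted line there
- R² describes fit only over the sampled x values; it says nothing about behaviour beyond them
- The linear relationship may not hold outside the observed range

Report the number if required, but flag clearly that it is an extrapolation.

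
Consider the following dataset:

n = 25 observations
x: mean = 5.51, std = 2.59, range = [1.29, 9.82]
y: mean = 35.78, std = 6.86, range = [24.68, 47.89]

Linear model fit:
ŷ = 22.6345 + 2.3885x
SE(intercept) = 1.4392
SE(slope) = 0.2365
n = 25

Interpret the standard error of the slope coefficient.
The slope 2.3885 is pinned down to within about ±0.2365 (one SE) by these data — relative uncertainty 9.9%, i.e. precise.

What SE measures:
- The standard error quantifies the sampling variability of the coefficient estimate
- It is the estimated standard deviation of β̂₁ across hypothetical repeated samples of the same size
- Smaller SE → more precise estimate

Relative precision:
- SE / |β̂₁| = 0.2365 / 2.3885 = 9.9%
- Rule of thumb (under 20%: precise; 20% to under 50%: moderately precise; 50% or more: imprecise) → precise

Link to the t-test: t = β̂₁ / SE(β̂₁) = 2.3885 / 0.2365 = 10.0994, the statistic for H₀: β₁ = 0.

What drives SE(β̂₁): wider spread of x values → smaller SE.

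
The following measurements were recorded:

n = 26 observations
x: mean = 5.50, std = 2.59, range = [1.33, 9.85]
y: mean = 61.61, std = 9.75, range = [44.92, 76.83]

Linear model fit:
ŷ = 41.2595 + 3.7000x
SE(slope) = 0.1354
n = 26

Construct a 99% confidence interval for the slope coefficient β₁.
The 99% CI for β₁ is (3.3213, 4.0787)

Confidence interval for the slope:

The 99% CI for β₁ is: β̂₁ ± t*(α/2, n-2) × SE(β̂₁)

Step 1: Find critical t-value
- Confidence level = 0.99
- Degrees of freedom = n - 2 = 26 - 2 = 24
- t*(α/2, 24) = 2.7969

Step 2: Calculate margin of error
Margin = 2.7969 × 0.1354 = 0.3787

Step 3: Construct interval
CI = 3.7000 ± 0.3787
CI = (3.3213, 4.0787)

Interpretation: We are 99% confident that the true slope β₁ lies between 3.3213 and 4.0787.
Both endpoints are positive, so the data support a genuinely positive slope at this confidence level.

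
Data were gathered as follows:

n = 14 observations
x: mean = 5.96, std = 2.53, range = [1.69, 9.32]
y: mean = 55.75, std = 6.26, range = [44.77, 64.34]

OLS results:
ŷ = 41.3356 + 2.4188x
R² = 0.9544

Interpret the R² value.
About 95.44% of the variability in y is accounted for by the regression on x (R² = 0.9544) — a strong linear fit.

R² = 1 − SS_res/SS_tot compares the residual scatter to the total scatter of y about its mean.

Here R² = 0.9544:
- Explained: 95.44% of the variation in y
- Unexplained (residual): 100% − 95.44% = 4.56%
- Rule of thumb (below 0.3 weak; 0.3 to below 0.7 moderate; 0.7 and above strong) → strong

Equivalently, for simple linear regression R² = r², so |r| = √0.9544 ≈ 0.9769.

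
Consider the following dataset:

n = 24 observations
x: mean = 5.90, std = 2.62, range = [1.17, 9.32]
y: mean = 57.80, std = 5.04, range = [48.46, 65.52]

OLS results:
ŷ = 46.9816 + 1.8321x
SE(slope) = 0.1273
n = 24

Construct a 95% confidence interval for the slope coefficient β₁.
The 95% CI for β₁ is (1.5681, 2.0961)

Confidence interval for the slope:

The 95% CI for β₁ is: β̂₁ ± t*(α/2, n-2) × SE(β̂₁)

Step 1: Find critical t-value
- Confidence level = 0.95
- Degrees of freedom = n - 2 = 24 - 2 = 22
- t*(α/2, 22) = 2.0739

Step 2: Calculate margin of error
Margin = 2.0739 × 0.1273 = 0.2640

Step 3: Construct interval
CI = 1.8321 ± 0.2640
CI = (1.5681, 2.0961)

Interpretation: intervals built this way capture the true β₁ in 95% of repeated samples; here the plausible range for the per-unit effect of x on y is 1.5681 to 2.0961.
The interval does not include 0, suggesting a significant linear relationship.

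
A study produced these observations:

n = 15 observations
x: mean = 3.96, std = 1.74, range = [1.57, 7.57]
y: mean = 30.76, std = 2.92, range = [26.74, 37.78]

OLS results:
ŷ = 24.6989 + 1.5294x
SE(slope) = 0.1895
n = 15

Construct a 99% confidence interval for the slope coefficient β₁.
The 99% CI for β₁ is (0.9586, 2.1002)

Confidence interval for the slope:

The 99% CI for β₁ is: β̂₁ ± t*(α/2, n-2) × SE(β̂₁)

Step 1: Find critical t-value
- Confidence level = 0.99
- Degrees of freedom = n - 2 = 15 - 2 = 13
- t*(α/2, 13) = 3.0123

Step 2: Calculate margin of error
Margin = 3.0123 × 0.1895 = 0.5708

Step 3: Construct interval
CI = 1.5294 ± 0.5708
CI = (0.9586, 2.1002)

Interpretation: each one-unit increase in x is associated with a change in mean y of between 0.9586 and 2.1002, with 99% confidence.
The interval does not include 0, suggesting a significant linear relationship.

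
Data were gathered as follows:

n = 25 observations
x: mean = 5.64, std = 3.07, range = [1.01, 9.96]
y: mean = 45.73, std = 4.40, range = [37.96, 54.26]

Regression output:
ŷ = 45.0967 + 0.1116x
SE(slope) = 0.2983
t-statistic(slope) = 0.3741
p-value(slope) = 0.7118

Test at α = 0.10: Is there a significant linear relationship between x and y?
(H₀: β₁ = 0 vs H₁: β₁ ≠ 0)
Since p-value = 0.7118 ≥ α = 0.10, fail to reject H₀ — the slope is not significantly different from 0.

Hypothesis test for the slope coefficient:

H₀: β₁ = 0 (no linear relationship)
H₁: β₁ ≠ 0 (linear relationship exists)

Test statistic: t = β̂₁ / SE(β̂₁) = 0.1116 / 0.2983 = 0.3741

p = 0.7118: how often a slope estimate this far from 0 (in SE units) would arise by chance if β₁ were truly 0.

Decision rule: reject H₀ if p-value < α.
p-value = 0.7118 ≥ α = 0.10 → fail to reject H₀.

At α = 0.10 the data do not provide convincing evidence of a nonzero slope.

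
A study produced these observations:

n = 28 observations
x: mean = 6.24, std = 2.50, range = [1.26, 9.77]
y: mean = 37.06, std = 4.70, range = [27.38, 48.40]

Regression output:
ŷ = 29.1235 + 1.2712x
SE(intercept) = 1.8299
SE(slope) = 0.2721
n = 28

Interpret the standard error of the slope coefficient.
SE(β̂₁) = 0.2721 is the estimated standard deviation of the slope estimate across repeated samples; relative to β̂₁ = 1.2712 that is 21.4%, a moderately precise estimate.

SE(β̂₁) = 0.2721 says: if we drew many samples of n = 28 from the same population and refit each time, the fitted slopes would scatter with a standard deviation of roughly 0.2721 around the true β₁.

Relative precision:
- SE / |β̂₁| = 0.2721 / 1.2712 = 21.4%
- Rule of thumb (under 20%: precise; 20% to under 50%: moderately precise; 50% or more: imprecise) → moderately precise

Rough 95% range (±2 SE): 1.2712 ± 0.5442 → (0.7270, 1.8154).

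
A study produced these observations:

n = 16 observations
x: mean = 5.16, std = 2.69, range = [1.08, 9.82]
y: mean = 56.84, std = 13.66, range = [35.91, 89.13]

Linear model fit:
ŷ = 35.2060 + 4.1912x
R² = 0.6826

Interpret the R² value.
About 68.26% of the variability in y is accounted for by the regression on x (R² = 0.6826) — a moderate linear fit.

The coefficient of determination R² is the fraction of the total variation in y that the fitted line accounts for.

Here R² = 0.6826:
- Explained: 68.26% of the variation in y
- Unexplained (residual): 100% − 68.26% = 31.74%
- Rule of thumb (below 0.3 weak; 0.3 to below 0.7 moderate; 0.7 and above strong) → moderate

Note: R² says nothing about causation, and a high R² does not by itself mean the linear form is appropriate — check the residuals.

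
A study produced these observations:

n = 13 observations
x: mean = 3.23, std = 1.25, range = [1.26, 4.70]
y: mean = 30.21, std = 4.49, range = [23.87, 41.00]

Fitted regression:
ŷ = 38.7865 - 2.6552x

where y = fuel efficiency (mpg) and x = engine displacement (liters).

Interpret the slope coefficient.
An increase of one liter in engine displacement is associated with a 2.6552 mpg decrease in predicted fuel efficiency.

The slope coefficient β₁ = -2.6552 represents the marginal effect of engine displacement on fuel efficiency.

Interpretation:
- Engine displacement up by 1 liter → predicted fuel efficiency decreases by 2.6552 mpg
- The effect is assumed constant over the observed range of x (linearity)

The intercept β₀ = 38.7865 is the predicted fuel efficiency when engine displacement = 0; since the smallest observed x is 1.26, this is an extrapolation and mainly anchors the line.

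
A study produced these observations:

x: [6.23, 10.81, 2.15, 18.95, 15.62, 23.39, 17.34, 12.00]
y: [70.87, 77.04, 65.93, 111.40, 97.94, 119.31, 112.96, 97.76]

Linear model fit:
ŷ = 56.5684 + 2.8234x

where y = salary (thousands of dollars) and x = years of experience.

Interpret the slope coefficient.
For each additional year of experience, predicted salary increases by approximately 2.8234 thousand dollars.

β₁ = 2.8234 is the change in predicted salary (thousand dollars) per additional year of experience.

Interpretation:
- Experience up by 1 year → predicted salary increases by 2.8234 thousand dollars
- The effect is assumed constant over the observed range of x (linearity)
- The slope describes association in these data, not necessarily a causal effect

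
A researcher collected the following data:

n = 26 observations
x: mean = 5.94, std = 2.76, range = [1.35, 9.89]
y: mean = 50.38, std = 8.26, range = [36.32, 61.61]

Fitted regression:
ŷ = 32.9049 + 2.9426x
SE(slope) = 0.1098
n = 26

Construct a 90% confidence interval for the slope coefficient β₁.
The 90% CI for β₁ is (2.7547, 3.1305)

Confidence interval for the slope:

The 90% CI for β₁ is: β̂₁ ± t*(α/2, n-2) × SE(β̂₁)

Step 1: Find critical t-value
- Confidence level = 0.9
- Degrees of freedom = n - 2 = 26 - 2 = 24
- t*(α/2, 24) = 1.7109

Step 2: Calculate margin of error
Margin = 1.7109 × 0.1098 = 0.1879

Step 3: Construct interval
CI = 2.9426 ± 0.1879
CI = (2.7547, 3.1305)

Interpretation: We are 90% confident that the true slope β₁ lies between 2.7547 and 3.1305.
Since 0 is outside the interval, a two-sided test at α = 0.10 would reject H₀: β₁ = 0.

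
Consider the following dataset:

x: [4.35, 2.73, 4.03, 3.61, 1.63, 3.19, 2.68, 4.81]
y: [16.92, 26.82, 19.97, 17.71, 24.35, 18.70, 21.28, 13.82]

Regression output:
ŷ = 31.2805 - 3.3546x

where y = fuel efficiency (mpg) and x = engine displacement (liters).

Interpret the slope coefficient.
On average, fuel efficiency is about 3.3546 mpg lower for every extra liter of engine displacement.

The slope coefficient β₁ = -3.3546 represents the marginal effect of engine displacement on fuel efficiency.

Interpretation:
- Engine displacement up by 1 liter → predicted fuel efficiency decreases by 3.3546 mpg
- The effect is assumed constant over the observed range of x (linearity)

The intercept β₀ = 31.2805 is the predicted fuel efficiency when engine displacement = 0; since the smallest observed x is 1.63, this is an extrapolation and mainly anchors the line.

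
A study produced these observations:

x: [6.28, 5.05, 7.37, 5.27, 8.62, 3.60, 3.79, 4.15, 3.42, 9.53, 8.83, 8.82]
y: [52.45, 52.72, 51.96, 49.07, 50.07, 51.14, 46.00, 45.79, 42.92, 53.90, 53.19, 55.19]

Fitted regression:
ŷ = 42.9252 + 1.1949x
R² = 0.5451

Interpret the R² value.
About 54.51% of the variability in y is accounted for by the regression on x (R² = 0.5451) — a moderate linear fit.

R² = 1 − SS_res/SS_tot compares the residual scatter to the total scatter of y about its mean.

Here R² = 0.5451:
- Explained: 54.51% of the variation in y
- Unexplained (residual): 100% − 54.51% = 45.49%
- Rule of thumb (below 0.3 weak; 0.3 to below 0.7 moderate; 0.7 and above strong) → moderate

Calculation: R² = 1 − (SS_res / SS_tot), where SS_res is the sum of squared residuals and SS_tot the total sum of squares.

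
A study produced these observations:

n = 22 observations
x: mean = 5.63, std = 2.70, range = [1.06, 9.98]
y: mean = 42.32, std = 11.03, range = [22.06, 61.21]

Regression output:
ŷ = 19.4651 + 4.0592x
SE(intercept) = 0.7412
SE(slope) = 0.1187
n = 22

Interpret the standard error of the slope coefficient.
SE(slope) = 0.1187 measures the uncertainty in the estimated slope. The coefficient is estimated precisely (SE/|β̂₁| = 2.9%).

SE(β̂₁) = s / √Sxx, where s is the residual standard deviation and Sxx = Σ(x − x̄)². It is the yardstick for how far β̂₁ = 4.0592 could plausibly be from the true slope.

Relative precision:
- SE / |β̂₁| = 0.1187 / 4.0592 = 2.9%
- Rule of thumb (under 20%: precise; 20% to under 50%: moderately precise; 50% or more: imprecise) → precise

Link to the t-test: t = β̂₁ / SE(β̂₁) = 4.0592 / 0.1187 = 34.1971, the statistic for H₀: β₁ = 0.

What drives SE(β̂₁): larger n (here n = 22) → smaller SE; more residual scatter → larger SE; wider spread of x values → smaller SE.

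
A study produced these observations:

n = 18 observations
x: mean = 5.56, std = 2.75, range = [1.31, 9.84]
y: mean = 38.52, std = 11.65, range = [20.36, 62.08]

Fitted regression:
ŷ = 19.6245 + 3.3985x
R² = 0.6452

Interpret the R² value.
The model explains 64.52% of the variance in y (R² = 0.6452), leaving 35.48% unexplained; the fit is moderate.

The coefficient of determination R² is the fraction of the total variation in y that the fitted line accounts for.

Here R² = 0.6452:
- Explained: 64.52% of the variation in y
- Unexplained (residual): 100% − 64.52% = 35.48%
- Rule of thumb (below 0.3 weak; 0.3 to below 0.7 moderate; 0.7 and above strong) → moderate

Note: R² never decreases when predictors are added, so it should not be used alone to compare models of different size.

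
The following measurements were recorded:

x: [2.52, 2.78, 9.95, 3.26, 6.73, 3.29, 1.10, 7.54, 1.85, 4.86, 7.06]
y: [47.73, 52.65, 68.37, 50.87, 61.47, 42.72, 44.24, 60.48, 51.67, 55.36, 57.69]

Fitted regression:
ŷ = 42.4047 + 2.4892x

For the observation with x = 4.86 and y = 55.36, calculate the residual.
Residual = 0.8578

The residual is the difference between the actual value and the predicted value:

Residual = y - ŷ

Step 1: Calculate predicted value
ŷ = 42.4047 + 2.4892 × 4.86
ŷ = 54.5022

Step 2: Calculate residual
Residual = 55.36 - 54.5022
Residual = 0.8578

Sign check: y > ŷ, so the point is above the line and the fit underestimates here.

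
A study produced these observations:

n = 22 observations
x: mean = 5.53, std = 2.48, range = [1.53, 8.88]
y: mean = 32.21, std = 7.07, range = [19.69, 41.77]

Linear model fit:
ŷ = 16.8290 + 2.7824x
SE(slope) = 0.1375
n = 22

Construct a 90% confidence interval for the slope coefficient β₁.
The 90% CI for β₁ is (2.5453, 3.0195)

Confidence interval for the slope:

The 90% CI for β₁ is: β̂₁ ± t*(α/2, n-2) × SE(β̂₁)

Step 1: Find critical t-value
- Confidence level = 0.9
- Degrees of freedom = n - 2 = 22 - 2 = 20
- t*(α/2, 20) = 1.7247

Step 2: Calculate margin of error
Margin = 1.7247 × 0.1375 = 0.2371

Step 3: Construct interval
CI = 2.7824 ± 0.2371
CI = (2.5453, 3.0195)

Interpretation: intervals built this way capture the true β₁ in 90% of repeated samples; here the plausible range for the per-unit effect of x on y is 2.5453 to 3.0195.
The interval does not include 0, suggesting a significant linear relationship.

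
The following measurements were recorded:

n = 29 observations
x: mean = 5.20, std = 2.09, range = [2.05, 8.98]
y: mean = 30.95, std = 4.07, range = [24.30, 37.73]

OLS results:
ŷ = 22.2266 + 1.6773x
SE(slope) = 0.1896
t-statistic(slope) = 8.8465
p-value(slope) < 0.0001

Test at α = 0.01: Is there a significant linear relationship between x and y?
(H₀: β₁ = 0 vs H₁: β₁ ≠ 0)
Since p-value < 0.0001 < α = 0.01, reject H₀ — the slope is significantly different from 0.

Hypothesis test for the slope coefficient:

H₀: β₁ = 0 (no linear relationship)
H₁: β₁ ≠ 0 (linear relationship exists)

Test statistic: t = β̂₁ / SE(β̂₁) = 1.6773 / 0.1896 = 8.8465

p < 0.0001: how often a slope estimate this far from 0 (in SE units) would arise by chance if β₁ were truly 0.

Decision rule: reject H₀ if p-value < α.
p-value < 0.0001 < α = 0.01 → reject H₀.

There is sufficient evidence at the 1% significance level to conclude that a linear relationship exists between x and y.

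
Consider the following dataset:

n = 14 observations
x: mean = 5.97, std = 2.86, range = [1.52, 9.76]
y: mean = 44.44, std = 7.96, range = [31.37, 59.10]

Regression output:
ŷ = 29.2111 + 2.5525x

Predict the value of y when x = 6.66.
ŷ = 46.2108

x = 6.66 lies inside the observed range [1.52, 9.76], so the fitted equation applies directly:

ŷ = 29.2111 + 2.5525 × 6.66
ŷ = 29.2111 + 16.9997
ŷ = 46.2108

This is the fitted mean response at that x — an individual observation would come with a wider prediction interval.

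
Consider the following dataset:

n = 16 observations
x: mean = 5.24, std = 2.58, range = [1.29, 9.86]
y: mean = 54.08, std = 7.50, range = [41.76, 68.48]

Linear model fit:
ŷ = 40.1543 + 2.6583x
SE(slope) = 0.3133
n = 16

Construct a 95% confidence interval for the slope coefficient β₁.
The 95% CI for β₁ is (1.9863, 3.3303)

Confidence interval for the slope:

The 95% CI for β₁ is: β̂₁ ± t*(α/2, n-2) × SE(β̂₁)

Step 1: Find critical t-value
- Confidence level = 0.95
- Degrees of freedom = n - 2 = 16 - 2 = 14
- t*(α/2, 14) = 2.1448

Step 2: Calculate margin of error
Margin = 2.1448 × 0.3133 = 0.6720

Step 3: Construct interval
CI = 2.6583 ± 0.6720
CI = (1.9863, 3.3303)

Interpretation: intervals built this way capture the true β₁ in 95% of repeated samples; here the plausible range for the per-unit effect of x on y is 1.9863 to 3.3303.
The interval does not include 0, suggesting a significant linear relationship.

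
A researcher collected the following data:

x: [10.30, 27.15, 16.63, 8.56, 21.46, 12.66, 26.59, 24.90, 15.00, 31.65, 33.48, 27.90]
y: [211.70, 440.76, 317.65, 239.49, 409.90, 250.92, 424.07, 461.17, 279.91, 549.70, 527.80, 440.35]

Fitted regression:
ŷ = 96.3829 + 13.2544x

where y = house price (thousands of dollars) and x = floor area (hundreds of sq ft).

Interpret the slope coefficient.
On average, house price is about 13.2544 thousand dollars higher for every extra hundred sq ft of floor area.

β₁ = 13.2544 is the change in predicted house price (thousand dollars) per additional hundred sq ft of floor area.

Interpretation:
- Floor area up by 1 hundred sq ft → predicted house price increases by 13.2544 thousand dollars
- The effect is assumed constant over the observed range of x (linearity)

(β₀ = 96.3829 is the fitted value at x = 0 and is not part of the slope interpretation.)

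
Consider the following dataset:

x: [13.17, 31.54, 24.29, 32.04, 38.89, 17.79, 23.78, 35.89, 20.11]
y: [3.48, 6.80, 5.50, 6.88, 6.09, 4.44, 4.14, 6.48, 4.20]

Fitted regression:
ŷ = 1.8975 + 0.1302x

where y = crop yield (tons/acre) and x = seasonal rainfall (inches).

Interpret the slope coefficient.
For each additional inch of rainfall, predicted crop yield increases by approximately 0.1302 tons/acre.

The slope β₁ = 0.1302 gives the rate at which the fitted crop yield changes with rainfall.

Interpretation:
- Rainfall up by 1 inch → predicted crop yield increases by 0.1302 tons/acre
- This is a linear approximation: the same per-unit change is assumed across the whole observed x range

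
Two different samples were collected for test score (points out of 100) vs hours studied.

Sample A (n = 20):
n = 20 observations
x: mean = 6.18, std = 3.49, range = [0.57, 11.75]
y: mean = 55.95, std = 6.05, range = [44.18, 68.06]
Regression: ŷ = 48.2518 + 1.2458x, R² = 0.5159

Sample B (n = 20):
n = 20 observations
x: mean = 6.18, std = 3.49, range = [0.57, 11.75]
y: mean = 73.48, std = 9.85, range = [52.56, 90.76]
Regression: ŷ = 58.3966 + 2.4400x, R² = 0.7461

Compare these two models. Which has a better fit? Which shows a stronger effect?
Model B has the better fit (R² = 0.7461 vs 0.5159). Model B shows the stronger effect (|β₁| = 2.4400 vs 1.2458).

Model Comparison:

Fit — compare R²:
- Model A: R² = 0.5159 → 51.59% of variance in test score explained
- Model B: R² = 0.7461 → 74.61% of variance in test score explained
- 0.7461 > 0.5159 → Model B has the better fit

Strength of effect — compare |β₁|:
- Model A: β₁ = 1.2458 → predicted test score rises 1.2458 points per additional hour of study time
- Model B: β₁ = 2.4400 → predicted test score rises 2.4400 points per additional hour of study time
- |1.2458| < |2.4400| → Model B shows the stronger marginal effect

Notes:
- A better fit (higher R²) doesn't necessarily mean a more important relationship.
- R² measures how tightly points cluster around the line; β₁ measures how steep the line is — they answer different questions.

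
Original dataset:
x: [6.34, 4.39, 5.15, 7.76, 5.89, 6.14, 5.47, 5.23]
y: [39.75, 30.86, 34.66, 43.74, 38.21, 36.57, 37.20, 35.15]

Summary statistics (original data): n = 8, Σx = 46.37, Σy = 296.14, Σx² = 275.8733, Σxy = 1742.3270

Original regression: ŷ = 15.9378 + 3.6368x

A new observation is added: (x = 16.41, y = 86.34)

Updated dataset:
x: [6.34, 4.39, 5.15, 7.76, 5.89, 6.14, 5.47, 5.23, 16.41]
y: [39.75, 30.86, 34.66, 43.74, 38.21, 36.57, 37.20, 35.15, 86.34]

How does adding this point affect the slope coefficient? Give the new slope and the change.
New slope β₁ = 4.5801 versus 3.6368 before: a change of +0.9433 (+25.9%).

x = 16.41 lies well outside the original x-range [4.39, 7.76] (x̄ ≈ 5.80), so this observation has high leverage and can move the slope substantially.

Step 1: Update the sums with the new point (n goes from 8 to 9)
Σx  = 46.37 + 16.41 = 62.78
Σy  = 296.14 + 86.34 = 382.48
Σx² = 275.8733 + 16.41² = 275.8733 + 269.2881 = 545.1614
Σxy = 1742.3270 + 16.41×86.34 = 1742.3270 + 1416.8394 = 3159.1664

Step 2: Recompute the slope with b₁ = (nΣxy − ΣxΣy) / (nΣx² − (Σx)²)
Numerator   = 9×3159.1664 − 62.78×382.48 = 28432.4976 − 24012.0944 = 4420.4032
Denominator = 9×545.1614 − 62.78² = 4906.4526 − 3941.3284 = 965.1242
b₁(new) = 4420.4032 / 965.1242 = 4.5801

(Same formula on the original sums: (8×1742.3270 − 46.37×296.14) / (8×275.8733 − 46.37²) = 206.6042 / 56.8095 = 3.6368, matching the given fit.)

Step 3: Change in slope
Δβ₁ = 4.5801 − 3.6368 = +0.9433
Relative change = +0.9433 / 3.6368 × 100% = +25.9%
→ the slope increases when the point is added.

Because the point sits above the extension of the original line at a high-leverage x, it tilts the fit up.
In practice: investigate whether it comes from the same population as the rest of the sample; refit with and without it and report both if conclusions differ.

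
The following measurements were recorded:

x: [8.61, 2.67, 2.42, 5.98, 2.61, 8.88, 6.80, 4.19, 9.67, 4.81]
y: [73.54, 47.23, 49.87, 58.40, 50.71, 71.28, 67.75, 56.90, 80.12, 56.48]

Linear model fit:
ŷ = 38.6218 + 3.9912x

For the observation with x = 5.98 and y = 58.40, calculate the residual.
Residual = -4.0892

The residual is the difference between the actual value and the predicted value:

Residual = y - ŷ

Step 1: Calculate predicted value
ŷ = 38.6218 + 3.9912 × 5.98
ŷ = 62.4892

Step 2: Calculate residual
Residual = 58.40 - 62.4892
Residual = -4.0892

The residual is negative, so the observed y = 58.40 sits below the regression line (the line overestimates it by 4.0892).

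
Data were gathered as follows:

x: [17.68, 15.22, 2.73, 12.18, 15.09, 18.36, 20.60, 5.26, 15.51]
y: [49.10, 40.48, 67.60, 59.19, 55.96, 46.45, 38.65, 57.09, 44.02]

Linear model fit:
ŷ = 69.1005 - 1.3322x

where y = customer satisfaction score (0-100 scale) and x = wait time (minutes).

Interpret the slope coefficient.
An increase of one minute in wait time is associated with a 1.3322 points decrease in predicted satisfaction score.

β₁ = -1.3322 is the change in predicted satisfaction score (points) per additional minute of wait time.

Interpretation:
- Wait time up by 1 minute → predicted satisfaction score decreases by 1.3322 points
- This is a linear approximation: the same per-unit change is assumed across the whole observed x range

The intercept β₀ = 69.1005 is the predicted satisfaction score when wait time = 0; since the smallest observed x is 2.73, this is an extrapolation and mainly anchors the line.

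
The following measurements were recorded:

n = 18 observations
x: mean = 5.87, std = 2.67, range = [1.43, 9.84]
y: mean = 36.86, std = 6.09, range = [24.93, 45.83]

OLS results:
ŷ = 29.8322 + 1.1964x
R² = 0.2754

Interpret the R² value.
The model explains 27.54% of the variance in y (R² = 0.2754), leaving 72.46% unexplained; the fit is weak.

R² = 1 − SS_res/SS_tot compares the residual scatter to the total scatter of y about its mean.

Here R² = 0.2754:
- Explained: 27.54% of the variation in y
- Unexplained (residual): 100% − 27.54% = 72.46%
- Rule of thumb (below 0.3 weak; 0.3 to below 0.7 moderate; 0.7 and above strong) → weak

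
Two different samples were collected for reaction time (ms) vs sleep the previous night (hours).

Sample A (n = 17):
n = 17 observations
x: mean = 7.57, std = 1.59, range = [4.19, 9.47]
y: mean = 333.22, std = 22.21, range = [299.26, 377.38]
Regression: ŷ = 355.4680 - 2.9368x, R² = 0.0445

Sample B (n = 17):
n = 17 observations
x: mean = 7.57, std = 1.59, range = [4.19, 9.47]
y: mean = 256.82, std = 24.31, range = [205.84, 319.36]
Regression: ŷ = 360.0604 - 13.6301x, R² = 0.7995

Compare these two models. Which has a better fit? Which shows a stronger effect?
Model B has the better fit (R² = 0.7995 vs 0.0445). Model B shows the stronger effect (|β₁| = 13.6301 vs 2.9368).

Model Comparison:

Which explains more variance? (R²)
- Model A: R² = 0.0445 → 4.45% of variance in reaction time explained
- Model B: R² = 0.7995 → 79.95% of variance in reaction time explained
- 0.7995 > 0.0445 → Model B has the better fit

Strength of effect — compare |β₁|:
- Model A: β₁ = -2.9368 → predicted reaction time falls 2.9368 ms per additional hour of sleep
- Model B: β₁ = -13.6301 → predicted reaction time falls 13.6301 ms per additional hour of sleep
- |-2.9368| < |-13.6301| → Model B shows the stronger marginal effect

Note: A steeper slope doesn't make a better model if the scatter around the line is large.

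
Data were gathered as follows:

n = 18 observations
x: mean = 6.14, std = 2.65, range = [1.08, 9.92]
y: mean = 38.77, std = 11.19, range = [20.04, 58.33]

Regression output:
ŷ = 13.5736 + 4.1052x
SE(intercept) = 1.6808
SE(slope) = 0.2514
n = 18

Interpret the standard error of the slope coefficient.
SE(slope) = 0.2514 measures the uncertainty in the estimated slope. The coefficient is estimated precisely (SE/|β̂₁| = 6.1%).

SE(β̂₁) = 0.2514 says: if we drew many samples of n = 18 from the same population and refit each time, the fitted slopes would scatter with a standard deviation of roughly 0.2514 around the true β₁.

Relative precision:
- SE / |β̂₁| = 0.2514 / 4.1052 = 6.1%
- Rule of thumb (under 20%: precise; 20% to under 50%: moderately precise; 50% or more: imprecise) → precise

Link to the t-test: t = β̂₁ / SE(β̂₁) = 4.1052 / 0.2514 = 16.3294, the statistic for H₀: β₁ = 0.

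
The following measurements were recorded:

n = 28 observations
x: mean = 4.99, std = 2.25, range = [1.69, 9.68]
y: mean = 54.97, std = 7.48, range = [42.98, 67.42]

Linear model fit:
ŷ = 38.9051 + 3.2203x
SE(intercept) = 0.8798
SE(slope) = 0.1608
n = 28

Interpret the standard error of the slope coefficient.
SE(β̂₁) = 0.1608 is the estimated standard deviation of the slope estimate across repeated samples; relative to β̂₁ = 3.2203 that is 5.0%, a precise estimate.

SE(β̂₁) = s / √Sxx, where s is the residual standard deviation and Sxx = Σ(x − x̄)². It is the yardstick for how far β̂₁ = 3.2203 could plausibly be from the true slope.

Relative precision:
- SE / |β̂₁| = 0.1608 / 3.2203 = 5.0%
- Rule of thumb (under 20%: precise; 20% to under 50%: moderately precise; 50% or more: imprecise) → precise

Link to interval estimation: a confidence interval for β₁ is β̂₁ ± t* × 0.1608, so SE sets the half-width per unit of t*.

What drives SE(β̂₁): larger n (here n = 28) → smaller SE; more residual scatter → larger SE; wider spread of x values → smaller SE.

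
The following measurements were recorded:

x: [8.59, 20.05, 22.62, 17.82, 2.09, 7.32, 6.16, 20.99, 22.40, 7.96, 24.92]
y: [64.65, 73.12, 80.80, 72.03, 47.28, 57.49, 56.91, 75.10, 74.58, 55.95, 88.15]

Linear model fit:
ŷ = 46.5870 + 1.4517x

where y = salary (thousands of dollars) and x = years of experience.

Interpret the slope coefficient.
For each additional year of experience, predicted salary increases by approximately 1.4517 thousand dollars.

β₁ = 1.4517 is the change in predicted salary (thousand dollars) per additional year of experience.

Interpretation:
- Experience up by 1 year → predicted salary increases by 1.4517 thousand dollars
- This is a linear approximation: the same per-unit change is assumed across the whole observed x range
- The sign (+) gives the direction; the magnitude 1.4517 gives the size of the effect per year

(β₀ = 46.5870 is the fitted value at x = 0 and is not part of the slope interpretation.)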